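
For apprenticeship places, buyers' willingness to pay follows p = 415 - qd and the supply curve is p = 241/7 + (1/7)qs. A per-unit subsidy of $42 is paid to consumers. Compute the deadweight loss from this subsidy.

Pre-subsidy: 415 - q = 241/7 + (1/7)q gives q* = 333 and p* = 82.
With the rebate, buyers effectively pay pb = ps − 42, where ps is the price sellers receive.
On the curves, pb = 415 - q and ps = 241/7 + (1/7)q; the wedge ps − pb = 42 gives 241/7 + (1/7)q − (415 - q) = 42, so q' = 369.75.
Then pb = 415 − 1·369.75 = 45.25 and ps = 241/7 + (1/7)·369.75 = 87.25.
The subsidy expands output by 369.75 − 333 = 36.75 past the efficient level; on those units the gap between marginal cost and willingness to pay runs from 0 up to 42.
DWL = ½ × 42 × 36.75 = 771.75.

Deadweight loss = $771.75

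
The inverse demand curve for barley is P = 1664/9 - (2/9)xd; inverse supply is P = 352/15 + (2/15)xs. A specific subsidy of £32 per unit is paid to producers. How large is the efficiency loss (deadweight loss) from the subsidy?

Deadweight loss = £1440

Pre-subsidy: 1664/9 - (2/9)x = 352/15 + (2/15)x gives x* = 454 and P* = 84.
With the subsidy, sellers receive Ps = Pb + 32 for each unit, where Pb is the price buyers pay.
On the curves, Pb = 1664/9 - (2/9)x and Ps = 352/15 + (2/15)x; the wedge Ps − Pb = 32 gives 352/15 + (2/15)x − (1664/9 - (2/9)x) = 32, so x' = 544.
Then Pb = 1664/9 − (2/9)·544 = 64 and Ps = 352/15 + (2/15)·544 = 96.
The subsidy expands output by 544 − 454 = 90 past the efficient level; on those units the gap between marginal cost and willingness to pay runs from 0 up to 32.
DWL = ½ × 32 × 90 = 1440.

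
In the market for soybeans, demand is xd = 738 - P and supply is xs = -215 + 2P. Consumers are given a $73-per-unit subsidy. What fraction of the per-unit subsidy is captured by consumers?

Pre-subsidy: 738 - P = -215 + 2P gives P* = 953/3, x* = 1261/3.
With the rebate, buyers effectively pay Pb = Ps − 73, where Ps is the price sellers receive.
Demand in terms of Ps becomes xd = 738 − 1(Ps − 73) = 811 - Ps. Setting this equal to supply: 811 - Ps = -215 + 2Ps, so Ps = 342.
Buyers pay Pb = 342 − 73 = 269; x' = -215 + 2·342 = 469.
Buyers' price falls by P* − Pb = 953/3 − 269 = 146/3; sellers' price rises by Ps − P* = 342 − 953/3 = 73/3.
So consumers capture (146/3)/73 = 2/3 of each unit of subsidy.

Consumer share = 2/3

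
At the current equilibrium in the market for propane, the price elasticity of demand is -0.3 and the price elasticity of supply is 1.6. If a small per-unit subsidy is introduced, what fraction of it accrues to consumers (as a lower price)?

For a small subsidy around the equilibrium, the benefit split depends on the relative slopes, which at a point are proportional to the elasticities.
Buyer share = εs/(εs + |εd|) = 1.6/(1.6 + 0.3) = 16/19; seller share = |εd|/(εs + |εd|) = 3/19.

Consumer share = 16/19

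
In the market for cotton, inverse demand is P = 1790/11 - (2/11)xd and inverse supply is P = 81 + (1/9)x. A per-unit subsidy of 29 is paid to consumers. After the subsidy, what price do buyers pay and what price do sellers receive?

Buyers pay 94; sellers receive 123

Pre-subsidy: 1790/11 - (2/11)x = 81 + (1/9)x gives x* = 279 and P* = 112.
With the rebate, buyers effectively pay Pb = Ps − 29, where Ps is the price sellers receive.
On the curves, Pb = 1790/11 - (2/11)x and Ps = 81 + (1/9)x; the wedge Ps − Pb = 29 gives 81 + (1/9)x − (1790/11 - (2/11)x) = 29, so x' = 378.
Then Pb = 1790/11 − (2/11)·378 = 94 and Ps = 81 + (1/9)·378 = 123.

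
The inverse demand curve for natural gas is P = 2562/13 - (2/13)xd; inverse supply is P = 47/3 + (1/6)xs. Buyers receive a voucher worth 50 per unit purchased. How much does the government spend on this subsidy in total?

Government cost = 36100

Pre-subsidy: 2562/13 - (2/13)x = 47/3 + (1/6)x gives x* = 566 and P* = 110.
With the rebate, buyers effectively pay Pb = Ps − 50, where Ps is the price sellers receive.
On the curves, Pb = 2562/13 - (2/13)x and Ps = 47/3 + (1/6)x; the wedge Ps − Pb = 50 gives 47/3 + (1/6)x − (2562/13 - (2/13)x) = 50, so x' = 722.
Then Pb = 2562/13 − (2/13)·722 = 86 and Ps = 47/3 + (1/6)·722 = 136.
Government outlay = subsidy × quantity = 50 × 722 = 36100.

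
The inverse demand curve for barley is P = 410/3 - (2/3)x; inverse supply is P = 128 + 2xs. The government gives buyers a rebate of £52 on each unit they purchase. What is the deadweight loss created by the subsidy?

Pre-subsidy: 410/3 - (2/3)x = 128 + 2x gives x* = 3.25 and P* = 134.5.
With the rebate, buyers effectively pay Pb = Ps − 52, where Ps is the price sellers receive.
On the curves, Pb = 410/3 - (2/3)x and Ps = 128 + 2x; the wedge Ps − Pb = 52 gives 128 + 2x − (410/3 - (2/3)x) = 52, so x' = 22.75.
Then Pb = 410/3 − (2/3)·22.75 = 121.5 and Ps = 128 + 2·22.75 = 173.5.
The subsidy expands output by 22.75 − 3.25 = 19.5 past the efficient level; on those units the gap between marginal cost and willingness to pay runs from 0 up to 52.
DWL = ½ × 52 × 19.5 = 507.

Deadweight loss = £507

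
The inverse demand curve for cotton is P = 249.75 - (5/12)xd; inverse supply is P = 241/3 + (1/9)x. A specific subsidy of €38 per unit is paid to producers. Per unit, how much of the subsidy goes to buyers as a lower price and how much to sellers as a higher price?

Buyers gain €30 per unit; sellers gain €8 per unit

Pre-subsidy: 249.75 - (5/12)x = 241/3 + (1/9)x gives x* = 321 and P* = 116.
With the subsidy, sellers receive Ps = Pb + 38 for each unit, where Pb is the price buyers pay.
On the curves, Pb = 249.75 - (5/12)x and Ps = 241/3 + (1/9)x; the wedge Ps − Pb = 38 gives 241/3 + (1/9)x − (249.75 - (5/12)x) = 38, so x' = 393.
Then Pb = 249.75 − (5/12)·393 = 86 and Ps = 241/3 + (1/9)·393 = 124.
Buyers' price falls by P* − Pb = 116 − 86 = 30; sellers' price rises by Ps − P* = 124 − 116 = 8.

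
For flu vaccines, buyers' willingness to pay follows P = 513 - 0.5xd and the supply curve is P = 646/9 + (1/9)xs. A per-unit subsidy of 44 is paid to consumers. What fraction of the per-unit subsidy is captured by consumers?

Pre-subsidy: 513 - 0.5x = 646/9 + (1/9)x gives x* = 722 and P* = 152.
With the rebate, buyers effectively pay Pb = Ps − 44, where Ps is the price sellers receive.
On the curves, Pb = 513 - 0.5x and Ps = 646/9 + (1/9)x; the wedge Ps − Pb = 44 gives 646/9 + (1/9)x − (513 - 0.5x) = 44, so x' = 794.
Then Pb = 513 − 0.5·794 = 116 and Ps = 646/9 + (1/9)·794 = 160.
Buyers' price falls by P* − Pb = 152 − 116 = 36; sellers' price rises by Ps − P* = 160 − 152 = 8.
So consumers capture 36/44 = 9/11 of each unit of subsidy.

Consumer share = 9/11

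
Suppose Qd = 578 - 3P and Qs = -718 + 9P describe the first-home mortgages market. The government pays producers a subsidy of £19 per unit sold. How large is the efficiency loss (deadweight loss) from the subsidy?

Pre-subsidy: 578 - 3P = -718 + 9P gives P* = 108, Q* = 254.
With the subsidy, sellers receive Ps = Pb + 19 for each unit, where Pb is the price buyers pay.
Supply in terms of Pb becomes Qs = -718 + 9(Pb + 19) = -547 + 9Pb. Setting this equal to demand: 578 - 3Pb = -547 + 9Pb, so Pb = 93.75.
Sellers receive Ps = 93.75 + 19 = 112.75; Q' = 578 − 3·93.75 = 296.75.
The subsidy expands output by 296.75 − 254 = 42.75 past the efficient level; on those units the gap between marginal cost and willingness to pay runs from 0 up to 19.
DWL = ½ × 19 × 42.75 = 406.125.

Deadweight loss = £406.125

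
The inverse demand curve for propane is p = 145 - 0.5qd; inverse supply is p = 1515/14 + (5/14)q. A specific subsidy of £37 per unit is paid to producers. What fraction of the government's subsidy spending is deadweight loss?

Pre-subsidy: 145 - 0.5q = 1515/14 + (5/14)q gives q* = 515/12 and p* = 2965/24.
With the subsidy, sellers receive ps = pb + 37 for each unit, where pb is the price buyers pay.
On the curves, pb = 145 - 0.5q and ps = 1515/14 + (5/14)q; the wedge ps − pb = 37 gives 1515/14 + (5/14)q − (145 - 0.5q) = 37, so q' = 1033/12.
Then pb = 145 − 0.5·(1033/12) = 2447/24 and ps = 1515/14 + (5/14)·(1033/12) = 3335/24.
ΔCS = ½(515/12 + 1033/12)(2965/24 − 2447/24) = 1392.125; ΔPS = ½(515/12 + 1033/12)(3335/24 − 2965/24) = 994.375.
Government spending = 37 × 1033/12 = 38221/12.
DWL = ½ × 37 × (1033/12 − 515/12) = 9583/12; fraction = (9583/12) / (38221/12) = 259/1033.

DWL / government spending = 259/1033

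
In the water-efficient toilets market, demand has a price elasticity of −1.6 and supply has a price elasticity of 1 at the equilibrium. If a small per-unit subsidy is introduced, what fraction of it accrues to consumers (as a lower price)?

Consumer share = 5/13

For a small subsidy around the equilibrium, the benefit split depends on the relative slopes, which at a point are proportional to the elasticities.
Buyer share = εs/(εs + |εd|) = 1/(1 + 1.6) = 5/13; seller share = |εd|/(εs + |εd|) = 8/13.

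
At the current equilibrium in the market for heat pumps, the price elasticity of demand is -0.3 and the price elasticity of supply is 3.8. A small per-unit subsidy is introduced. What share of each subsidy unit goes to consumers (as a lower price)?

Consumer share = 38/41

For a small subsidy around the equilibrium, the benefit split depends on the relative slopes, which at a point are proportional to the elasticities.
Buyer share = εs/(εs + |εd|) = 3.8/(3.8 + 0.3) = 38/41; seller share = |εd|/(εs + |εd|) = 3/41.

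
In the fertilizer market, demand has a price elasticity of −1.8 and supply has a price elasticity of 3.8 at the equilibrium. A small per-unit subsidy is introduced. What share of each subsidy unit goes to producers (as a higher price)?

Producer share = 9/28

For a small subsidy around the equilibrium, the benefit split depends on the relative slopes, which at a point are proportional to the elasticities.
Buyer share = εs/(εs + |εd|) = 3.8/(3.8 + 1.8) = 19/28; seller share = |εd|/(εs + |εd|) = 9/28.
So producers capture 9/28 of the subsidy.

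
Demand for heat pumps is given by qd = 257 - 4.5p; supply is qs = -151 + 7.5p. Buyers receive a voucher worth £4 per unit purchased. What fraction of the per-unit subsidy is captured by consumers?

Pre-subsidy: 257 - 4.5p = -151 + 7.5p gives p* = 34, q* = 104.
With the rebate, buyers effectively pay pb = ps − 4, where ps is the price sellers receive.
Demand in terms of ps becomes qd = 257 − 4.5(ps − 4) = 275 - 4.5ps. Setting this equal to supply: 275 - 4.5ps = -151 + 7.5ps, so ps = 35.5.
Buyers pay pb = 35.5 − 4 = 31.5; q' = -151 + 7.5·35.5 = 115.25.
Buyers' price falls by p* − pb = 34 − 31.5 = 2.5; sellers' price rises by ps − p* = 35.5 − 34 = 1.5.
So consumers capture 2.5/4 = 0.625 of each unit of subsidy.

Consumer share = 0.625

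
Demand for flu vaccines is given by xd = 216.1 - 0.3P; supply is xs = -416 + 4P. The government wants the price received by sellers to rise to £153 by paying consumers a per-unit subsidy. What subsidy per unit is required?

Required subsidy s = £86 per unit

At a seller price of 153, quantity supplied is -416 + 4·153 = 196.
Buyers absorb 196 only when they pay Pb with 216.1 − 0.3·Pb = 196, i.e. Pb = 67.
s = Ps − Pb = 153 − 67 = 86.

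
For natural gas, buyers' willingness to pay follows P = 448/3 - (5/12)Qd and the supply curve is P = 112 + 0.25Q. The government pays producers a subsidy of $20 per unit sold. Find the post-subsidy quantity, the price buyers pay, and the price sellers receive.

Q' = 86; buyers pay $113.5; sellers receive $133.5

Pre-subsidy: 448/3 - (5/12)Q = 112 + 0.25Q gives Q* = 56 and P* = 126.
With the subsidy, sellers receive Ps = Pb + 20 for each unit, where Pb is the price buyers pay.
On the curves, Pb = 448/3 - (5/12)Q and Ps = 112 + 0.25Q; the wedge Ps − Pb = 20 gives 112 + 0.25Q − (448/3 - (5/12)Q) = 20, so Q' = 86.
Then Pb = 448/3 − (5/12)·86 = 113.5 and Ps = 112 + 0.25·86 = 133.5.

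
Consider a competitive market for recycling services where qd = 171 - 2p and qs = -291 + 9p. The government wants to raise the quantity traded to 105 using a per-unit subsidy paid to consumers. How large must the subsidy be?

At q = 105, invert demand for the buyer price: pb = (171 − 105)/2 = 33; invert supply for the seller price: ps = (105 − (-291))/9 = 44.
The subsidy must fill the gap: s = ps − pb = 44 − 33 = 11.

Required subsidy s = 11 per unit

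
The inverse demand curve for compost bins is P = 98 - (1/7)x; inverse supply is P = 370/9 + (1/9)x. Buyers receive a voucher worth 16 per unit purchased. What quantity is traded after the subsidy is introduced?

Pre-subsidy: 98 - (1/7)x = 370/9 + (1/9)x gives x* = 224 and P* = 66.
With the rebate, buyers effectively pay Pb = Ps − 16, where Ps is the price sellers receive.
On the curves, Pb = 98 - (1/7)x and Ps = 370/9 + (1/9)x; the wedge Ps − Pb = 16 gives 370/9 + (1/9)x − (98 - (1/7)x) = 16, so x' = 287.
Then Pb = 98 − (1/7)·287 = 57 and Ps = 370/9 + (1/9)·287 = 73.

x' = 287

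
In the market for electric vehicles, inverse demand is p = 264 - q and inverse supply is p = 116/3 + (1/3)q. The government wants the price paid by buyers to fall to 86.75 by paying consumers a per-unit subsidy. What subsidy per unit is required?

At a buyer price of 86.75, quantity demanded is 264 − 1·86.75 = 177.25.
Sellers supply 177.25 only when they receive ps = 116/3 + (1/3)·177.25 = 97.75.
s = ps − pb = 97.75 − 86.75 = 11.

Required subsidy s = 11 per unit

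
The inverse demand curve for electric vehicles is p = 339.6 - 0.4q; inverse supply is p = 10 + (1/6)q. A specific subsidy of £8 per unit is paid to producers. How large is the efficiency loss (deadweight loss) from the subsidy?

Pre-subsidy: 339.6 - 0.4q = 10 + (1/6)q gives q* = 9888/17 and p* = 1818/17.
With the subsidy, sellers receive ps = pb + 8 for each unit, where pb is the price buyers pay.
On the curves, pb = 339.6 - 0.4q and ps = 10 + (1/6)q; the wedge ps − pb = 8 gives 10 + (1/6)q − (339.6 - 0.4q) = 8, so q' = 10128/17.
Then pb = 339.6 − 0.4·(10128/17) = 1722/17 and ps = 10 + (1/6)·(10128/17) = 1858/17.
The subsidy expands output by 10128/17 − 9888/17 = 240/17 past the efficient level; on those units the gap between marginal cost and willingness to pay runs from 0 up to 8.
DWL = ½ × 8 × 240/17 = 960/17.

Deadweight loss = 960/17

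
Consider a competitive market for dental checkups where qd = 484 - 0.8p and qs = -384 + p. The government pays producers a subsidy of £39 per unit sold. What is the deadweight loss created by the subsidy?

Pre-subsidy: 484 - 0.8p = -384 + p gives p* = 4340/9, q* = 884/9.
With the subsidy, sellers receive ps = pb + 39 for each unit, where pb is the price buyers pay.
Supply in terms of pb becomes qs = -384 + 1(pb + 39) = -345 + pb. Setting this equal to demand: 484 - 0.8pb = -345 + pb, so pb = 4145/9.
Sellers receive ps = 4145/9 + 39 = 4496/9; q' = 484 − 0.8·(4145/9) = 1040/9.
The subsidy expands output by 1040/9 − 884/9 = 52/3 past the efficient level; on those units the gap between marginal cost and willingness to pay runs from 0 up to 39.
DWL = ½ × 39 × 52/3 = 338.

Deadweight loss = £338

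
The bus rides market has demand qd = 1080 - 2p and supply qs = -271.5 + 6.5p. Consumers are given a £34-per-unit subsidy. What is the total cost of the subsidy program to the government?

Government cost = £27676

Pre-subsidy: 1080 - 2p = -271.5 + 6.5p gives p* = 159, q* = 762.
With the rebate, buyers effectively pay pb = ps − 34, where ps is the price sellers receive.
Demand in terms of ps becomes qd = 1080 − 2(ps − 34) = 1148 - 2ps. Setting this equal to supply: 1148 - 2ps = -271.5 + 6.5ps, so ps = 167.
Buyers pay pb = 167 − 34 = 133; q' = -271.5 + 6.5·167 = 814.
Government outlay = subsidy × quantity = 34 × 814 = 27676.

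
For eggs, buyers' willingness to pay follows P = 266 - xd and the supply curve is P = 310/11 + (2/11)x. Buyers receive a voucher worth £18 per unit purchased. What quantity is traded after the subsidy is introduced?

Pre-subsidy: 266 - x = 310/11 + (2/11)x gives x* = 2616/13 and P* = 842/13.
With the rebate, buyers effectively pay Pb = Ps − 18, where Ps is the price sellers receive.
On the curves, Pb = 266 - x and Ps = 310/11 + (2/11)x; the wedge Ps − Pb = 18 gives 310/11 + (2/11)x − (266 - x) = 18, so x' = 2814/13.
Then Pb = 266 − 1·(2814/13) = 644/13 and Ps = 310/11 + (2/11)·(2814/13) = 878/13.

x' = 2814/13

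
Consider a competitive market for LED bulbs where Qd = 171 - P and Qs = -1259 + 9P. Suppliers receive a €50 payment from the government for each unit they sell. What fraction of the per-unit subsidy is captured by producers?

Producer share = 0.1

Pre-subsidy: 171 - P = -1259 + 9P gives P* = 143, Q* = 28.
With the subsidy, sellers receive Ps = Pb + 50 for each unit, where Pb is the price buyers pay.
Supply in terms of Pb becomes Qs = -1259 + 9(Pb + 50) = -809 + 9Pb. Setting this equal to demand: 171 - Pb = -809 + 9Pb, so Pb = 98.
Sellers receive Ps = 98 + 50 = 148; Q' = 171 − 1·98 = 73.
Buyers' price falls by P* − Pb = 143 − 98 = 45; sellers' price rises by Ps − P* = 148 − 143 = 5.
So producers capture 5/50 = 0.1 of each unit of subsidy.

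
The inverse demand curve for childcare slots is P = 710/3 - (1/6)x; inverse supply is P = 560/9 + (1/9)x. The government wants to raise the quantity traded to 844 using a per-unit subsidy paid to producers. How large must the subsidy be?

Required subsidy s = 60 per unit

At x = 844, from the demand curve buyers pay Pb = 710/3 − (1/6)·844 = 96; from the supply curve sellers need Ps = 560/9 + (1/9)·844 = 156.
The subsidy must fill the gap: s = Ps − Pb = 156 − 96 = 60.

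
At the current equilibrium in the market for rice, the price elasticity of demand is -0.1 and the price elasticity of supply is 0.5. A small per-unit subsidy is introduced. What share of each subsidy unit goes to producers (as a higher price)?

Producer share = 1/6

For a small subsidy around the equilibrium, the benefit split depends on the relative slopes, which at a point are proportional to the elasticities.
Buyer share = εs/(εs + |εd|) = 0.5/(0.5 + 0.1) = 5/6; seller share = |εd|/(εs + |εd|) = 1/6.
So producers capture 1/6 of the subsidy.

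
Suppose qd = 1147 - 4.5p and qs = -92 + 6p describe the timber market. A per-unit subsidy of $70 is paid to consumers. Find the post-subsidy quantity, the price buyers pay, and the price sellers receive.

Pre-subsidy: 1147 - 4.5p = -92 + 6p gives p* = 118, q* = 616.
With the rebate, buyers effectively pay pb = ps − 70, where ps is the price sellers receive.
Demand in terms of ps becomes qd = 1147 − 4.5(ps − 70) = 1462 - 4.5ps. Setting this equal to supply: 1462 - 4.5ps = -92 + 6ps, so ps = 148.
Buyers pay pb = 148 − 70 = 78; q' = -92 + 6·148 = 796.

q' = 796; buyers pay $78; sellers receive $148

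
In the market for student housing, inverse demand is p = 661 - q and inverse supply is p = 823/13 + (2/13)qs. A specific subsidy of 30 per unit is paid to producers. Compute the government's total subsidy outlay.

Pre-subsidy: 661 - q = 823/13 + (2/13)q gives q* = 518 and p* = 143.
With the subsidy, sellers receive ps = pb + 30 for each unit, where pb is the price buyers pay.
On the curves, pb = 661 - q and ps = 823/13 + (2/13)q; the wedge ps − pb = 30 gives 823/13 + (2/13)q − (661 - q) = 30, so q' = 544.
Then pb = 661 − 1·544 = 117 and ps = 823/13 + (2/13)·544 = 147.
Government outlay = subsidy × quantity = 30 × 544 = 16320.

Government cost = 16320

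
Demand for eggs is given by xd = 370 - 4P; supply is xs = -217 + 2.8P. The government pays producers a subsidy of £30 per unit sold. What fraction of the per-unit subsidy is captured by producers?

Pre-subsidy: 370 - 4P = -217 + 2.8P gives P* = 2935/34, x* = 420/17.
With the subsidy, sellers receive Ps = Pb + 30 for each unit, where Pb is the price buyers pay.
Supply in terms of Pb becomes xs = -217 + 2.8(Pb + 30) = -133 + 2.8Pb. Setting this equal to demand: 370 - 4Pb = -133 + 2.8Pb, so Pb = 2515/34.
Sellers receive Ps = 2515/34 + 30 = 3535/34; x' = 370 − 4·(2515/34) = 1260/17.
Buyers' price falls by P* − Pb = 2935/34 − 2515/34 = 210/17; sellers' price rises by Ps − P* = 3535/34 − 2935/34 = 300/17.
So producers capture (300/17)/30 = 10/17 of each unit of subsidy.

Producer share = 10/17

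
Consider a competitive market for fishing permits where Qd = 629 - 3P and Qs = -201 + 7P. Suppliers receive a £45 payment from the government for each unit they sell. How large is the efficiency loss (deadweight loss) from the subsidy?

Deadweight loss = £2126.25

Pre-subsidy: 629 - 3P = -201 + 7P gives P* = 83, Q* = 380.
With the subsidy, sellers receive Ps = Pb + 45 for each unit, where Pb is the price buyers pay.
Supply in terms of Pb becomes Qs = -201 + 7(Pb + 45) = 114 + 7Pb. Setting this equal to demand: 629 - 3Pb = 114 + 7Pb, so Pb = 51.5.
Sellers receive Ps = 51.5 + 45 = 96.5; Q' = 629 − 3·51.5 = 474.5.
The subsidy expands output by 474.5 − 380 = 94.5 past the efficient level; on those units the gap between marginal cost and willingness to pay runs from 0 up to 45.
DWL = ½ × 45 × 94.5 = 2126.25.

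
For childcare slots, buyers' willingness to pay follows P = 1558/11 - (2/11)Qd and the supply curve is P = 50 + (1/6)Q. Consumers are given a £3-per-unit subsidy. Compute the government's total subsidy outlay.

Pre-subsidy: 1558/11 - (2/11)Q = 50 + (1/6)Q gives Q* = 6048/23 and P* = 2158/23.
With the rebate, buyers effectively pay Pb = Ps − 3, where Ps is the price sellers receive.
On the curves, Pb = 1558/11 - (2/11)Q and Ps = 50 + (1/6)Q; the wedge Ps − Pb = 3 gives 50 + (1/6)Q − (1558/11 - (2/11)Q) = 3, so Q' = 6246/23.
Then Pb = 1558/11 − (2/11)·(6246/23) = 2122/23 and Ps = 50 + (1/6)·(6246/23) = 2191/23.
Government outlay = subsidy × quantity = 3 × 6246/23 = 18738/23.

Government cost = 18738/23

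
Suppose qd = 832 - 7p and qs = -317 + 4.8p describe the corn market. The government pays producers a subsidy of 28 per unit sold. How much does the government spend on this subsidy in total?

Pre-subsidy: 832 - 7p = -317 + 4.8p gives p* = 5745/59, q* = 8873/59.
With the subsidy, sellers receive ps = pb + 28 for each unit, where pb is the price buyers pay.
Supply in terms of pb becomes qs = -317 + 4.8(pb + 28) = -182.6 + 4.8pb. Setting this equal to demand: 832 - 7pb = -182.6 + 4.8pb, so pb = 5073/59.
Sellers receive ps = 5073/59 + 28 = 6725/59; q' = 832 − 7·(5073/59) = 13577/59.
Government outlay = subsidy × quantity = 28 × 13577/59 = 380156/59.

Government cost = 380156/59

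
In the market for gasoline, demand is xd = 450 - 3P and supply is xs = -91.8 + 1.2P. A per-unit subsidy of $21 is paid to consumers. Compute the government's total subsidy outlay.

Government cost = $1701

Pre-subsidy: 450 - 3P = -91.8 + 1.2P gives P* = 129, x* = 63.
With the rebate, buyers effectively pay Pb = Ps − 21, where Ps is the price sellers receive.
Demand in terms of Ps becomes xd = 450 − 3(Ps − 21) = 513 - 3Ps. Setting this equal to supply: 513 - 3Ps = -91.8 + 1.2Ps, so Ps = 144.
Buyers pay Pb = 144 − 21 = 123; x' = -91.8 + 1.2·144 = 81.
Government outlay = subsidy × quantity = 21 × 81 = 1701.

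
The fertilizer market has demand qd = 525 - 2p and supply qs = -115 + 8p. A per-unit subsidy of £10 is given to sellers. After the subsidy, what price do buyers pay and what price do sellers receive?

Buyers pay £56; sellers receive £66

Pre-subsidy: 525 - 2p = -115 + 8p gives p* = 64, q* = 397.
With the subsidy, sellers receive ps = pb + 10 for each unit, where pb is the price buyers pay.
Supply in terms of pb becomes qs = -115 + 8(pb + 10) = -35 + 8pb. Setting this equal to demand: 525 - 2pb = -35 + 8pb, so pb = 56.
Sellers receive ps = 56 + 10 = 66; q' = 525 − 2·56 = 413.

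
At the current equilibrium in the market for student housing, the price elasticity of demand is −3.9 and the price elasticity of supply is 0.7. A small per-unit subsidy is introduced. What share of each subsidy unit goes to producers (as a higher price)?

Producer share = 39/46

For a small subsidy around the equilibrium, the benefit split depends on the relative slopes, which at a point are proportional to the elasticities.
Buyer share = εs/(εs + |εd|) = 0.7/(0.7 + 3.9) = 7/46; seller share = |εd|/(εs + |εd|) = 39/46.
So producers capture 39/46 of the subsidy.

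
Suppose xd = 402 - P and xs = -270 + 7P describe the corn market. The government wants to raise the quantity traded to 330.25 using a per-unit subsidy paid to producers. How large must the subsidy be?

At x = 330.25, invert demand for the buyer price: Pb = (402 − 330.25)/1 = 71.75; invert supply for the seller price: Ps = (330.25 − (-270))/7 = 85.75.
The subsidy must fill the gap: s = Ps − Pb = 85.75 − 71.75 = 14.

Required subsidy s = 14 per unit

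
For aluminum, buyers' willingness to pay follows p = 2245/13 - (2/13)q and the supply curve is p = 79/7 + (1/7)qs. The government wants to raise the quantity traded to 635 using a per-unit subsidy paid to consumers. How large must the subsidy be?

Required subsidy s = 27 per unit

At q = 635, from the demand curve buyers pay pb = 2245/13 − (2/13)·635 = 75; from the supply curve sellers need ps = 79/7 + (1/7)·635 = 102.
The subsidy must fill the gap: s = ps − pb = 102 − 75 = 27.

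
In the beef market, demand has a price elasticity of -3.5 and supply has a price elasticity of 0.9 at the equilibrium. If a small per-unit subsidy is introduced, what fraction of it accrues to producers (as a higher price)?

Producer share = 35/44

For a small subsidy around the equilibrium, the benefit split depends on the relative slopes, which at a point are proportional to the elasticities.
Buyer share = εs/(εs + |εd|) = 0.9/(0.9 + 3.5) = 9/44; seller share = |εd|/(εs + |εd|) = 35/44.
So producers capture 35/44 of the subsidy.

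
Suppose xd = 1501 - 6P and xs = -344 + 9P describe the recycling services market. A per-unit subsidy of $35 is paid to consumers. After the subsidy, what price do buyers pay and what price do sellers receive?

Buyers pay $102; sellers receive $137

Pre-subsidy: 1501 - 6P = -344 + 9P gives P* = 123, x* = 763.
With the rebate, buyers effectively pay Pb = Ps − 35, where Ps is the price sellers receive.
Demand in terms of Ps becomes xd = 1501 − 6(Ps − 35) = 1711 - 6Ps. Setting this equal to supply: 1711 - 6Ps = -344 + 9Ps, so Ps = 137.
Buyers pay Pb = 137 − 35 = 102; x' = -344 + 9·137 = 889.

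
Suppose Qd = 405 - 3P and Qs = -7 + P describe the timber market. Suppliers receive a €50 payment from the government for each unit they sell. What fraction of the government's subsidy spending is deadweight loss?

DWL / government spending = 25/178

Pre-subsidy: 405 - 3P = -7 + P gives P* = 103, Q* = 96.
With the subsidy, sellers receive Ps = Pb + 50 for each unit, where Pb is the price buyers pay.
Supply in terms of Pb becomes Qs = -7 + 1(Pb + 50) = 43 + Pb. Setting this equal to demand: 405 - 3Pb = 43 + Pb, so Pb = 90.5.
Sellers receive Ps = 90.5 + 50 = 140.5; Q' = 405 − 3·90.5 = 133.5.
ΔCS = ½(96 + 133.5)(103 − 90.5) = 1434.375; ΔPS = ½(96 + 133.5)(140.5 − 103) = 4303.125.
Government spending = 50 × 133.5 = 6675.
DWL = ½ × 50 × (133.5 − 96) = 937.5; fraction = 937.5 / 6675 = 25/178.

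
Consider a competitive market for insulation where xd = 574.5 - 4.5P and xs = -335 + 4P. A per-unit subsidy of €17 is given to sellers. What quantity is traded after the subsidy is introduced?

Pre-subsidy: 574.5 - 4.5P = -335 + 4P gives P* = 107, x* = 93.
With the subsidy, sellers receive Ps = Pb + 17 for each unit, where Pb is the price buyers pay.
Supply in terms of Pb becomes xs = -335 + 4(Pb + 17) = -267 + 4Pb. Setting this equal to demand: 574.5 - 4.5Pb = -267 + 4Pb, so Pb = 99.
Sellers receive Ps = 99 + 17 = 116; x' = 574.5 − 4.5·99 = 129.

x' = 129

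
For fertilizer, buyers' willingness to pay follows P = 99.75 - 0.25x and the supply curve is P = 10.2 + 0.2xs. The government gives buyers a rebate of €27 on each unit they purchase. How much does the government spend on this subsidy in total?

Pre-subsidy: 99.75 - 0.25x = 10.2 + 0.2x gives x* = 199 and P* = 50.
With the rebate, buyers effectively pay Pb = Ps − 27, where Ps is the price sellers receive.
On the curves, Pb = 99.75 - 0.25x and Ps = 10.2 + 0.2x; the wedge Ps − Pb = 27 gives 10.2 + 0.2x − (99.75 - 0.25x) = 27, so x' = 259.
Then Pb = 99.75 − 0.25·259 = 35 and Ps = 10.2 + 0.2·259 = 62.
Government outlay = subsidy × quantity = 27 × 259 = 6993.

Government cost = €6993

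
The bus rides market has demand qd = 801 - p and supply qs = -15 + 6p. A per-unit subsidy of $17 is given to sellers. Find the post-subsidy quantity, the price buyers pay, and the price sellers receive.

Pre-subsidy: 801 - p = -15 + 6p gives p* = 816/7, q* = 4791/7.
With the subsidy, sellers receive ps = pb + 17 for each unit, where pb is the price buyers pay.
Supply in terms of pb becomes qs = -15 + 6(pb + 17) = 87 + 6pb. Setting this equal to demand: 801 - pb = 87 + 6pb, so pb = 102.
Sellers receive ps = 102 + 17 = 119; q' = 801 − 1·102 = 699.

q' = 699; buyers pay $102; sellers receive $119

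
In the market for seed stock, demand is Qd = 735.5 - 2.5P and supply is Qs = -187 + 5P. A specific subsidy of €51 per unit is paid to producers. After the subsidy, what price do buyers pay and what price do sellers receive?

Pre-subsidy: 735.5 - 2.5P = -187 + 5P gives P* = 123, Q* = 428.
With the subsidy, sellers receive Ps = Pb + 51 for each unit, where Pb is the price buyers pay.
Supply in terms of Pb becomes Qs = -187 + 5(Pb + 51) = 68 + 5Pb. Setting this equal to demand: 735.5 - 2.5Pb = 68 + 5Pb, so Pb = 89.
Sellers receive Ps = 89 + 51 = 140; Q' = 735.5 − 2.5·89 = 513.

Buyers pay €89; sellers receive €140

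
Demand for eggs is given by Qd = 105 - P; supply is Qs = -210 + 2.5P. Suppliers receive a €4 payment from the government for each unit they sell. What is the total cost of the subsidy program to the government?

Government cost = 500/7

Pre-subsidy: 105 - P = -210 + 2.5P gives P* = 90, Q* = 15.
With the subsidy, sellers receive Ps = Pb + 4 for each unit, where Pb is the price buyers pay.
Supply in terms of Pb becomes Qs = -210 + 2.5(Pb + 4) = -200 + 2.5Pb. Setting this equal to demand: 105 - Pb = -200 + 2.5Pb, so Pb = 610/7.
Sellers receive Ps = 610/7 + 4 = 638/7; Q' = 105 − 1·(610/7) = 125/7.
Government outlay = subsidy × quantity = 4 × 125/7 = 500/7.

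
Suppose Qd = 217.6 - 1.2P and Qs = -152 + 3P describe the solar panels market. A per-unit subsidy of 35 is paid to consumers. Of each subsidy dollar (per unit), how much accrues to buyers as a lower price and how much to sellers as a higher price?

Pre-subsidy: 217.6 - 1.2P = -152 + 3P gives P* = 88, Q* = 112.
With the rebate, buyers effectively pay Pb = Ps − 35, where Ps is the price sellers receive.
Demand in terms of Ps becomes Qd = 217.6 − 1.2(Ps − 35) = 259.6 - 1.2Ps. Setting this equal to supply: 259.6 - 1.2Ps = -152 + 3Ps, so Ps = 98.
Buyers pay Pb = 98 − 35 = 63; Q' = -152 + 3·98 = 142.
Buyers' price falls by P* − Pb = 88 − 63 = 25; sellers' price rises by Ps − P* = 98 − 88 = 10.

Buyers gain 25 per unit; sellers gain 10 per unit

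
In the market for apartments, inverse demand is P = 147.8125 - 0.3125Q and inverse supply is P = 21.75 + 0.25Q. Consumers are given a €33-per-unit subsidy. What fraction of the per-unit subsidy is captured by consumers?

Consumer share = 5/9

Pre-subsidy: 147.8125 - 0.3125Q = 21.75 + 0.25Q gives Q* = 2017/9 and P* = 700/9.
With the rebate, buyers effectively pay Pb = Ps − 33, where Ps is the price sellers receive.
On the curves, Pb = 147.8125 - 0.3125Q and Ps = 21.75 + 0.25Q; the wedge Ps − Pb = 33 gives 21.75 + 0.25Q − (147.8125 - 0.3125Q) = 33, so Q' = 2545/9.
Then Pb = 147.8125 − 0.3125·(2545/9) = 535/9 and Ps = 21.75 + 0.25·(2545/9) = 832/9.
Buyers' price falls by P* − Pb = 700/9 − 535/9 = 55/3; sellers' price rises by Ps − P* = 832/9 − 700/9 = 44/3.
So consumers capture (55/3)/33 = 5/9 of each unit of subsidy.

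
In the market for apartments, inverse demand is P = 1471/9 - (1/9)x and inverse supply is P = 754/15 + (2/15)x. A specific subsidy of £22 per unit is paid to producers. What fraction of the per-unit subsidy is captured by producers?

Pre-subsidy: 1471/9 - (1/9)x = 754/15 + (2/15)x gives x* = 463 and P* = 112.
With the subsidy, sellers receive Ps = Pb + 22 for each unit, where Pb is the price buyers pay.
On the curves, Pb = 1471/9 - (1/9)x and Ps = 754/15 + (2/15)x; the wedge Ps − Pb = 22 gives 754/15 + (2/15)x − (1471/9 - (1/9)x) = 22, so x' = 553.
Then Pb = 1471/9 − (1/9)·553 = 102 and Ps = 754/15 + (2/15)·553 = 124.
Buyers' price falls by P* − Pb = 112 − 102 = 10; sellers' price rises by Ps − P* = 124 − 112 = 12.
So producers capture 12/22 = 6/11 of each unit of subsidy.

Producer share = 6/11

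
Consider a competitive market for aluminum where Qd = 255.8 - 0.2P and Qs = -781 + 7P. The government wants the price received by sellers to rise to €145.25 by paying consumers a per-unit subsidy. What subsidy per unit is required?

At a seller price of 145.25, quantity supplied is -781 + 7·145.25 = 235.75.
Buyers absorb 235.75 only when they pay Pb with 255.8 − 0.2·Pb = 235.75, i.e. Pb = 100.25.
s = Ps − Pb = 145.25 − 100.25 = 45.

Required subsidy s = €45 per unit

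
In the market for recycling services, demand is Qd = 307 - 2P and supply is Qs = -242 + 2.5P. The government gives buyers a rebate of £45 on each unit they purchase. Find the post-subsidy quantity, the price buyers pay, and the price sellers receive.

Q' = 113; buyers pay £97; sellers receive £142

Pre-subsidy: 307 - 2P = -242 + 2.5P gives P* = 122, Q* = 63.
With the rebate, buyers effectively pay Pb = Ps − 45, where Ps is the price sellers receive.
Demand in terms of Ps becomes Qd = 307 − 2(Ps − 45) = 397 - 2Ps. Setting this equal to supply: 397 - 2Ps = -242 + 2.5Ps, so Ps = 142.
Buyers pay Pb = 142 − 45 = 97; Q' = -242 + 2.5·142 = 113.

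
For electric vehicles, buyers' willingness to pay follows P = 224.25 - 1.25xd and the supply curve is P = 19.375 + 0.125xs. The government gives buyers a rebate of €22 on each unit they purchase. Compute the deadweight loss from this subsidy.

Deadweight loss = €176

Pre-subsidy: 224.25 - 1.25x = 19.375 + 0.125x gives x* = 149 and P* = 38.
With the rebate, buyers effectively pay Pb = Ps − 22, where Ps is the price sellers receive.
On the curves, Pb = 224.25 - 1.25x and Ps = 19.375 + 0.125x; the wedge Ps − Pb = 22 gives 19.375 + 0.125x − (224.25 - 1.25x) = 22, so x' = 165.
Then Pb = 224.25 − 1.25·165 = 18 and Ps = 19.375 + 0.125·165 = 40.
The subsidy expands output by 165 − 149 = 16 past the efficient level; on those units the gap between marginal cost and willingness to pay runs from 0 up to 22.
DWL = ½ × 22 × 16 = 176.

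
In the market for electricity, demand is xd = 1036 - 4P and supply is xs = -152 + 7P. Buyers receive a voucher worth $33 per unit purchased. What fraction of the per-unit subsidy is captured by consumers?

Consumer share = 7/11

Pre-subsidy: 1036 - 4P = -152 + 7P gives P* = 108, x* = 604.
With the rebate, buyers effectively pay Pb = Ps − 33, where Ps is the price sellers receive.
Demand in terms of Ps becomes xd = 1036 − 4(Ps − 33) = 1168 - 4Ps. Setting this equal to supply: 1168 - 4Ps = -152 + 7Ps, so Ps = 120.
Buyers pay Pb = 120 − 33 = 87; x' = -152 + 7·120 = 688.
Buyers' price falls by P* − Pb = 108 − 87 = 21; sellers' price rises by Ps − P* = 120 − 108 = 12.
So consumers capture 21/33 = 7/11 of each unit of subsidy.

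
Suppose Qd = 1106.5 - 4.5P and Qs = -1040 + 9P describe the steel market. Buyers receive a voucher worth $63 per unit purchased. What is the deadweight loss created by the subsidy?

Pre-subsidy: 1106.5 - 4.5P = -1040 + 9P gives P* = 159, Q* = 391.
With the rebate, buyers effectively pay Pb = Ps − 63, where Ps is the price sellers receive.
Demand in terms of Ps becomes Qd = 1106.5 − 4.5(Ps − 63) = 1390 - 4.5Ps. Setting this equal to supply: 1390 - 4.5Ps = -1040 + 9Ps, so Ps = 180.
Buyers pay Pb = 180 − 63 = 117; Q' = -1040 + 9·180 = 580.
The subsidy expands output by 580 − 391 = 189 past the efficient level; on those units the gap between marginal cost and willingness to pay runs from 0 up to 63.
DWL = ½ × 63 × 189 = 5953.5.

Deadweight loss = $5953.5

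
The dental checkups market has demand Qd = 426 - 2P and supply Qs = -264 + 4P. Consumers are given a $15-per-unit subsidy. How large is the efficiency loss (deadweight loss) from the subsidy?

Pre-subsidy: 426 - 2P = -264 + 4P gives P* = 115, Q* = 196.
With the rebate, buyers effectively pay Pb = Ps − 15, where Ps is the price sellers receive.
Demand in terms of Ps becomes Qd = 426 − 2(Ps − 15) = 456 - 2Ps. Setting this equal to supply: 456 - 2Ps = -264 + 4Ps, so Ps = 120.
Buyers pay Pb = 120 − 15 = 105; Q' = -264 + 4·120 = 216.
The subsidy expands output by 216 − 196 = 20 past the efficient level; on those units the gap between marginal cost and willingness to pay runs from 0 up to 15.
DWL = ½ × 15 × 20 = 150.

Deadweight loss = $150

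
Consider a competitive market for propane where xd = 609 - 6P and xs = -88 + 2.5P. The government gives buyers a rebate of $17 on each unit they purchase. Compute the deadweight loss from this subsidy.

Deadweight loss = $255

Pre-subsidy: 609 - 6P = -88 + 2.5P gives P* = 82, x* = 117.
With the rebate, buyers effectively pay Pb = Ps − 17, where Ps is the price sellers receive.
Demand in terms of Ps becomes xd = 609 − 6(Ps − 17) = 711 - 6Ps. Setting this equal to supply: 711 - 6Ps = -88 + 2.5Ps, so Ps = 94.
Buyers pay Pb = 94 − 17 = 77; x' = -88 + 2.5·94 = 147.
The subsidy expands output by 147 − 117 = 30 past the efficient level; on those units the gap between marginal cost and willingness to pay runs from 0 up to 17.
DWL = ½ × 17 × 30 = 255.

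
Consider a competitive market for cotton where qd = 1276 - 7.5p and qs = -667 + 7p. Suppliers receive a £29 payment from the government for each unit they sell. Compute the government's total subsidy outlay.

Government cost = £10904

Pre-subsidy: 1276 - 7.5p = -667 + 7p gives p* = 134, q* = 271.
With the subsidy, sellers receive ps = pb + 29 for each unit, where pb is the price buyers pay.
Supply in terms of pb becomes qs = -667 + 7(pb + 29) = -464 + 7pb. Setting this equal to demand: 1276 - 7.5pb = -464 + 7pb, so pb = 120.
Sellers receive ps = 120 + 29 = 149; q' = 1276 − 7.5·120 = 376.
Government outlay = subsidy × quantity = 29 × 376 = 10904.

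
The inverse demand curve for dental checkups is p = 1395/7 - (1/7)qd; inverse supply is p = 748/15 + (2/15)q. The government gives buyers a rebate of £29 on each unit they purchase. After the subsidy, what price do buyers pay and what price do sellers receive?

Pre-subsidy: 1395/7 - (1/7)q = 748/15 + (2/15)q gives q* = 541 and p* = 122.
With the rebate, buyers effectively pay pb = ps − 29, where ps is the price sellers receive.
On the curves, pb = 1395/7 - (1/7)q and ps = 748/15 + (2/15)q; the wedge ps − pb = 29 gives 748/15 + (2/15)q − (1395/7 - (1/7)q) = 29, so q' = 646.
Then pb = 1395/7 − (1/7)·646 = 107 and ps = 748/15 + (2/15)·646 = 136.

Buyers pay £107; sellers receive £136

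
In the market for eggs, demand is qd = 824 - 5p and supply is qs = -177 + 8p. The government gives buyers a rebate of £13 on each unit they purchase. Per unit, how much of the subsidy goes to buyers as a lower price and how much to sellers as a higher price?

Buyers gain £8 per unit; sellers gain £5 per unit

Pre-subsidy: 824 - 5p = -177 + 8p gives p* = 77, q* = 439.
With the rebate, buyers effectively pay pb = ps − 13, where ps is the price sellers receive.
Demand in terms of ps becomes qd = 824 − 5(ps − 13) = 889 - 5ps. Setting this equal to supply: 889 - 5ps = -177 + 8ps, so ps = 82.
Buyers pay pb = 82 − 13 = 69; q' = -177 + 8·82 = 479.
Buyers' price falls by p* − pb = 77 − 69 = 8; sellers' price rises by ps − p* = 82 − 77 = 5.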